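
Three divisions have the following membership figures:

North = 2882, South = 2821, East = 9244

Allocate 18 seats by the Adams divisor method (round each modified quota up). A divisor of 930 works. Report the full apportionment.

North 4, South 4, East 10

With modified divisor 930: modified quotas North 3.099, South 3.033, East 9.940.
Rounding up: North 4, South 4, East 10 (total 18).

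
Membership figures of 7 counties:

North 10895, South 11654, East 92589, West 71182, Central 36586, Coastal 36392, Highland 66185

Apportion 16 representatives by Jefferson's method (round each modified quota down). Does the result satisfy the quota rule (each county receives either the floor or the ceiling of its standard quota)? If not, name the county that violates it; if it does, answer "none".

none

Standard quotas: North 0.536, South 0.573, East 4.551, West 3.499, Central 1.798, Coastal 1.789, Highland 3.254.
Jefferson allocation: North 0, South 0, East 5, West 4, Central 2, Coastal 2, Highland 3.
Every allocation lies between the lower and upper quota.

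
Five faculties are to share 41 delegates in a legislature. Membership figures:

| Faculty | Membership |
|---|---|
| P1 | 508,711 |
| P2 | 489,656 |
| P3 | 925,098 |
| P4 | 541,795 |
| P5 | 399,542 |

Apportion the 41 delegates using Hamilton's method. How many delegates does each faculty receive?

P1=7, P2=7, P3=13, P4=8, P5=6

Total 2864802; standard divisor 2864802/41 ≈ 69873.22.
Standard quotas: P1 7.2805, P2 7.0078, P3 13.2397, P4 7.7540, P5 5.7181.
Lower quotas: P1 7, P2 7, P3 13, P4 7, P5 5 (sum 39, leaving 2 seats).
Remainders in descending order: P4 0.7540, P5 0.7181, P1 0.2805, P3 0.2397, P2 0.0078.
The surplus seats go to P4, P5.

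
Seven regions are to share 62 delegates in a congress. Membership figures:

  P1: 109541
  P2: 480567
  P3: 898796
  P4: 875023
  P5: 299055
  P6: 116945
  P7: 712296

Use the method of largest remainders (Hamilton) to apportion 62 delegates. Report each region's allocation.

Total 3492223; standard divisor 3492223/62 ≈ 56326.177.
Standard quotas: P1 1.9448, P2 8.5319, P3 15.9570, P4 15.5349, P5 5.3093, P6 2.0762, P7 12.6459.
Lower quotas: P1 1, P2 8, P3 15, P4 15, P5 5, P6 2, P7 12 (sum 58, leaving 4 seats).
Remainders in descending order: P3 0.9570, P1 0.9448, P7 0.6459, P4 0.5349, P2 0.5319, P5 0.3093, P6 0.0762.
Largest remainders: P3, P1, P7, P4 receive the extra seats.

P1=2; P2=8; P3=16; P4=16; P5=5; P6=2; P7=13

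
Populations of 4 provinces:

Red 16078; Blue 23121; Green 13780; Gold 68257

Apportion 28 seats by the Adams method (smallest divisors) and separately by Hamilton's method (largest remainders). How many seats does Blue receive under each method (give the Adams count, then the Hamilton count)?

6 and 5

Adams: Red 4, Blue 6, Green 3, Gold 15.
Hamilton: Red 4, Blue 5, Green 3, Gold 16.
Blue gets 6 under Adams and 5 under Hamilton.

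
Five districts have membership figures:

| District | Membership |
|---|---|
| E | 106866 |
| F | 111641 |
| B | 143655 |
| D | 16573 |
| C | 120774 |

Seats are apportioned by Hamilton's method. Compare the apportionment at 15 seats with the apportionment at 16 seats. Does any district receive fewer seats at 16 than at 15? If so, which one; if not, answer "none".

D

At 15 seats: E 3, F 3, B 4, D 1, C 4.
At 16 seats: E 3, F 4, B 5, D 0, C 4.
D drops from 1 to 0.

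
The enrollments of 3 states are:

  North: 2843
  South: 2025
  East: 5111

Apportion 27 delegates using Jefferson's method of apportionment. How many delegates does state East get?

14

Standard divisor 9979/27 ≈ 369.593; standard quotas: North 7.692, South 5.479, East 13.829.
Rounding down gives 7, 5, 13 = 25 seats, so the divisor must be adjusted.
With modified divisor 350: modified quotas North 8.123, South 5.786, East 14.603.
Rounding down: North 8, South 5, East 14 (total 27).
East receives 14.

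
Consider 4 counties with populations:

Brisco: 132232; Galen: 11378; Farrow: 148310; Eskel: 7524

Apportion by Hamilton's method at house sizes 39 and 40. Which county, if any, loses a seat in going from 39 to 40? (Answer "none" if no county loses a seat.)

Galen

At 39 seats: Brisco 17, Galen 2, Farrow 19, Eskel 1.
At 40 seats: Brisco 18, Galen 1, Farrow 20, Eskel 1.
Galen drops from 2 to 1.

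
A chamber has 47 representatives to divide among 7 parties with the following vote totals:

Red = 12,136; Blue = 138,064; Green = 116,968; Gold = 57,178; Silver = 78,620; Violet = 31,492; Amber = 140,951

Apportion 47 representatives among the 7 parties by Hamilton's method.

Standard divisor: 575409 ÷ 47 ≈ 12242.745.
Standard quotas: Red 0.9913, Blue 11.2772, Green 9.5541, Gold 4.6704, Silver 6.4218, Violet 2.5723, Amber 11.5130.
Lower quotas: Red 0, Blue 11, Green 9, Gold 4, Silver 6, Violet 2, Amber 11 (sum 43, leaving 4 seats).
Remainders in descending order: Red 0.9913, Gold 0.6704, Violet 0.5723, Green 0.5541, Amber 0.5130, Silver 0.4218, Blue 0.2772.
Largest remainders: Red, Gold, Violet, Green receive the extra seats.

Red 1; Blue 11; Green 10; Gold 5; Silver 6; Violet 3; Amber 11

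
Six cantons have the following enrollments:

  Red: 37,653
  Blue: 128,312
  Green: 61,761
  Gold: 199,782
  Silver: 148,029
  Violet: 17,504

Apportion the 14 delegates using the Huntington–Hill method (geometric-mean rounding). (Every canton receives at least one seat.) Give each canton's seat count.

With divisor 44172: modified quotas Red 0.852, Blue 2.905, Green 1.398, Gold 4.523, Silver 3.351, Violet 0.396.
Geometric-mean thresholds: Red (min 1), Blue √(2·3)=2.449, Green √(1·2)=1.414, Gold √(4·5)=4.472, Silver √(3·4)=3.464, Violet (min 1).
Each quota rounded against its threshold gives Red 1, Blue 3, Green 1, Gold 5, Silver 3, Violet 1 (total 14).

Red: 1, Blue: 3, Green: 1, Gold: 5, Silver: 3, Violet: 1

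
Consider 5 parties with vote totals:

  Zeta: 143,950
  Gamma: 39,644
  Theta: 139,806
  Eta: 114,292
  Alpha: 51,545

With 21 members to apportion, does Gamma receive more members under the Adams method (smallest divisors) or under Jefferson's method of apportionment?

Adams: Zeta 6, Gamma 2, Theta 6, Eta 5, Alpha 2.
Jefferson: Zeta 7, Gamma 1, Theta 6, Eta 5, Alpha 2.
Gamma gets 2 under Adams and 1 under Jefferson.

Adams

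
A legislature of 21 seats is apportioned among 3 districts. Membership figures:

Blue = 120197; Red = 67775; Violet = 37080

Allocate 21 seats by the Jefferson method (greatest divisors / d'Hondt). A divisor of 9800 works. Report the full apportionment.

Blue: 12; Red: 6; Violet: 3

With modified divisor 9800: modified quotas Blue 12.265, Red 6.916, Violet 3.784.
Rounding down: Blue 12, Red 6, Violet 3 (total 21).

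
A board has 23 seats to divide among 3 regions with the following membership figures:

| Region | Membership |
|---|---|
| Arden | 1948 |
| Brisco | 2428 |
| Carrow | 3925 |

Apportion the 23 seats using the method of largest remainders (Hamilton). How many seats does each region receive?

Standard divisor: 8301 ÷ 23 ≈ 360.913.
Standard quotas: Arden 5.397, Brisco 6.727, Carrow 10.875.
Lower quotas: Arden 5, Brisco 6, Carrow 10 (sum 21, leaving 2 seats).
Remainders in descending order: Carrow 0.875, Brisco 0.727, Arden 0.397.
The surplus seats go to Carrow, Brisco.

Arden: 5, Brisco: 7, Carrow: 11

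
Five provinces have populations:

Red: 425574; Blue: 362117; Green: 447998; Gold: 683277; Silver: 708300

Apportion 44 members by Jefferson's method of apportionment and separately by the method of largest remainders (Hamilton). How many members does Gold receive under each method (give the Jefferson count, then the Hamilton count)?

Jefferson: Red 7, Blue 6, Green 7, Gold 12, Silver 12.
Hamilton: Red 7, Blue 6, Green 8, Gold 11, Silver 12.
Gold gets 12 under Jefferson and 11 under Hamilton.

12 and 11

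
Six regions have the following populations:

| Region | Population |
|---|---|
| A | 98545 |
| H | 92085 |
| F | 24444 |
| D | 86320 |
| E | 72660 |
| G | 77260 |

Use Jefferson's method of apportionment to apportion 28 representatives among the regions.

A 6, H 6, F 1, D 5, E 5, G 5

Standard divisor 451314/28 ≈ 16118.357; standard quotas: A 6.114, H 5.713, F 1.517, D 5.355, E 4.508, G 4.793.
Rounding down gives 6, 5, 1, 5, 4, 4 = 25 seats, so the divisor must be adjusted.
With modified divisor 14460: modified quotas A 6.815, H 6.368, F 1.690, D 5.970, E 5.025, G 5.343.
Rounding down: A 6, H 6, F 1, D 5, E 5, G 5 (total 28).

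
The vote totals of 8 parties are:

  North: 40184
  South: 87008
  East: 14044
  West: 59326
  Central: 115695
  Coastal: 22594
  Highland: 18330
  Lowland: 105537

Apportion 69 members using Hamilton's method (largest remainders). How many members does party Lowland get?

16

The standard divisor is 462718/69 ≈ 6706.058.
Standard quotas: North 5.9922, South 12.9745, East 2.0942, West 8.8466, Central 17.2523, Coastal 3.3692, Highland 2.7333, Lowland 15.7376.
Lower quotas: North 5, South 12, East 2, West 8, Central 17, Coastal 3, Highland 2, Lowland 15 (sum 64, leaving 5 seats).
Remainders in descending order: North 0.9922, South 0.9745, West 0.8466, Lowland 0.7376, Highland 0.7333, Coastal 0.3692, Central 0.2523, East 0.0942.
Largest remainders: North, South, West, Lowland, Highland receive the extra seats.
Lowland receives 16.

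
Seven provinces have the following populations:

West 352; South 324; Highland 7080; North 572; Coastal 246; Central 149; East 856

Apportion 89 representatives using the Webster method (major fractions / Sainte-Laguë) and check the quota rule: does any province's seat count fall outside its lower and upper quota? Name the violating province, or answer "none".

Standard quotas: West 3.270, South 3.010, Highland 65.781, North 5.315, Coastal 2.286, Central 1.384, East 7.953.
Webster allocation: West 3, South 3, Highland 67, North 5, Coastal 2, Central 1, East 8.
Highland has quota 65.781 (lower 65, upper 66) but receives 67 — outside the quota interval.

Highland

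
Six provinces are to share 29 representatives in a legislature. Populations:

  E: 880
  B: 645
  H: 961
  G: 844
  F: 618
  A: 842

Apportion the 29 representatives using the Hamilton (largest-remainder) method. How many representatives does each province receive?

E=5; B=4; H=6; G=5; F=4; A=5

Standard divisor: 4790 ÷ 29 ≈ 165.172.
Standard quotas: E 5.328, B 3.905, H 5.818, G 5.110, F 3.742, A 5.098.
Lower quotas: E 5, B 3, H 5, G 5, F 3, A 5 (sum 26, leaving 3 seats).
Remainders in descending order: B 0.905, H 0.818, F 0.742, E 0.328, G 0.110, A 0.098.
Largest remainders: B, H, F receive the extra seats.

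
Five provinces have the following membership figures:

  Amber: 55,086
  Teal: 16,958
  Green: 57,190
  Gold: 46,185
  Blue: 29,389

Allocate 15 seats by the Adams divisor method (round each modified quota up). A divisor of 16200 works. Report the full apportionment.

With modified divisor 16200: modified quotas Amber 3.400, Teal 1.047, Green 3.530, Gold 2.851, Blue 1.814.
Rounding up: Amber 4, Teal 2, Green 4, Gold 3, Blue 2 (total 15).

Amber: 4, Teal: 2, Green: 4, Gold: 3, Blue: 2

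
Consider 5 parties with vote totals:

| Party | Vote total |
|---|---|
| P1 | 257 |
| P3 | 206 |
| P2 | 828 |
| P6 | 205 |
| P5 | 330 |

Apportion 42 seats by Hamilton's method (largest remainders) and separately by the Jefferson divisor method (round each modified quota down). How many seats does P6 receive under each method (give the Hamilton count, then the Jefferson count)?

Hamilton: P1 6, P3 5, P2 19, P6 5, P5 7.
Jefferson: P1 6, P3 4, P2 20, P6 4, P5 8.
P6 gets 5 under Hamilton and 4 under Jefferson.

5 and 4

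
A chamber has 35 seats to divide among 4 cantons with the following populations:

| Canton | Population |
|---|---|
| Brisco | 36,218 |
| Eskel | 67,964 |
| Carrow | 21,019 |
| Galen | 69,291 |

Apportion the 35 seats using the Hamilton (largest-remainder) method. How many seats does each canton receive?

Standard divisor: 194492 ÷ 35 ≈ 5556.914.
Standard quotas: Brisco 6.5176, Eskel 12.2305, Carrow 3.7825, Galen 12.4693.
Lower quotas: Brisco 6, Eskel 12, Carrow 3, Galen 12 (sum 33, leaving 2 seats).
Remainders in descending order: Carrow 0.7825, Brisco 0.5176, Galen 0.4693, Eskel 0.2305.
Largest remainders: Carrow, Brisco receive the extra seats.

Brisco 7; Eskel 12; Carrow 4; Galen 12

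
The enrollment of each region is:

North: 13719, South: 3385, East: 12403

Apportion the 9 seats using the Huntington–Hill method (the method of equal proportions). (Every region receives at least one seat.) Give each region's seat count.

North: 4, South: 1, East: 4

With divisor 3324: modified quotas North 4.127, South 1.018, East 3.731.
Geometric-mean thresholds: North √(4·5)=4.472, South √(1·2)=1.414, East √(3·4)=3.464.
Each quota rounded against its threshold gives North 4, South 1, East 4 (total 9).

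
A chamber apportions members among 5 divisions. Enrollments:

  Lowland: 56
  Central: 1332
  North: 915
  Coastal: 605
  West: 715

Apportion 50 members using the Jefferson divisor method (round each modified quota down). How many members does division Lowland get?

Standard divisor 3623/50 ≈ 72.46; standard quotas: Lowland 0.773, Central 18.383, North 12.628, Coastal 8.349, West 9.868.
Rounding down gives 0, 18, 12, 8, 9 = 47 seats, so the divisor must be adjusted.
With modified divisor 70: modified quotas Lowland 0.800, Central 19.029, North 13.071, Coastal 8.643, West 10.214.
Rounding down: Lowland 0, Central 19, North 13, Coastal 8, West 10 (total 50).
Lowland receives 0.

0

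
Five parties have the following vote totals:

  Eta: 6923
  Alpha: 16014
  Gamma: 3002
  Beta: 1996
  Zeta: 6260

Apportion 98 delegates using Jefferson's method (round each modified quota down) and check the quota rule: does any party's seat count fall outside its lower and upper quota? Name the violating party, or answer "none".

Standard quotas: Eta 19.841, Alpha 45.895, Gamma 8.603, Beta 5.720, Zeta 17.941.
Jefferson allocation: Eta 20, Alpha 47, Gamma 8, Beta 5, Zeta 18.
Alpha has quota 45.895 (lower 45, upper 46) but receives 47 — outside the quota interval.

Alpha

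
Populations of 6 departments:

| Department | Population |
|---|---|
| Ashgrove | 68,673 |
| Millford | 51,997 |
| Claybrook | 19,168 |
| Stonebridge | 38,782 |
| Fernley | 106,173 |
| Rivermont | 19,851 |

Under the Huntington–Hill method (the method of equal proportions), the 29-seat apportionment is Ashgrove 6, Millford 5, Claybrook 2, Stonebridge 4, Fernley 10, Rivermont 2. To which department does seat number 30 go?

Priority for the next seat is population ÷ (√(s·(s+1))).
Priorities: Ashgrove 10596.474, Millford 9493.310, Claybrook 7825.303, Stonebridge 8671.919, Fernley 10123.198, Rivermont 8104.137.
Highest priority: Ashgrove.

Ashgrove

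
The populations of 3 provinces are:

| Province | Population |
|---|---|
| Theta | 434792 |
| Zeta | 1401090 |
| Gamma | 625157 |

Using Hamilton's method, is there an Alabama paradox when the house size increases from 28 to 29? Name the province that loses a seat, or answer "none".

none

At 28 seats: Theta 5, Zeta 16, Gamma 7.
At 29 seats: Theta 5, Zeta 17, Gamma 7.
No province's allocation decreased.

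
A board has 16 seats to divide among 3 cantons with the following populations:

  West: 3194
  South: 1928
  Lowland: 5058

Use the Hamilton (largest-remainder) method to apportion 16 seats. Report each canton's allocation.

Standard divisor: 10180 ÷ 16 ≈ 636.25.
Standard quotas: West 5.0200, South 3.0303, Lowland 7.9497.
Lower quotas: West 5, South 3, Lowland 7 (sum 15, leaving 1 seat).
Remainders in descending order: Lowland 0.9497, South 0.0303, West 0.0200.
Largest remainder: Lowland receives the extra seat.

West=5; South=3; Lowland=8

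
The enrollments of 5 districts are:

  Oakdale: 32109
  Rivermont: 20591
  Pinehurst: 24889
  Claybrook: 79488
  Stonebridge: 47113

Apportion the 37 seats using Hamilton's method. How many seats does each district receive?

The standard divisor is 204190/37 ≈ 5518.649.
Standard quotas: Oakdale 5.8183, Rivermont 3.7312, Pinehurst 4.5100, Claybrook 14.4035, Stonebridge 8.5371.
Lower quotas: Oakdale 5, Rivermont 3, Pinehurst 4, Claybrook 14, Stonebridge 8 (sum 34, leaving 3 seats).
Remainders in descending order: Oakdale 0.8183, Rivermont 0.7312, Stonebridge 0.5371, Pinehurst 0.5100, Claybrook 0.4035.
Largest remainders: Oakdale, Rivermont, Stonebridge receive the extra seats.

Oakdale: 6, Rivermont: 4, Pinehurst: 4, Claybrook: 14, Stonebridge: 9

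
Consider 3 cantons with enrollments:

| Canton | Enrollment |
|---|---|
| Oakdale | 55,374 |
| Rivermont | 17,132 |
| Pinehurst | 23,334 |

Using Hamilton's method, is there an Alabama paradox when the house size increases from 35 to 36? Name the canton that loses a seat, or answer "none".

At 35 seats: Oakdale 20, Rivermont 6, Pinehurst 9.
At 36 seats: Oakdale 21, Rivermont 6, Pinehurst 9.
No canton's allocation decreased.

none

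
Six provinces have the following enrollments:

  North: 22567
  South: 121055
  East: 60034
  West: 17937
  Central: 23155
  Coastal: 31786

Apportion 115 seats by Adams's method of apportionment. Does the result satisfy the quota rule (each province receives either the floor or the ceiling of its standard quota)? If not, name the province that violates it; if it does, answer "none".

South

Standard quotas: North 9.385, South 50.342, East 24.966, West 7.459, Central 9.629, Coastal 13.219.
Adams allocation: North 10, South 49, East 25, West 8, Central 10, Coastal 13.
South has quota 50.342 (lower 50, upper 51) but receives 49 — outside the quota interval.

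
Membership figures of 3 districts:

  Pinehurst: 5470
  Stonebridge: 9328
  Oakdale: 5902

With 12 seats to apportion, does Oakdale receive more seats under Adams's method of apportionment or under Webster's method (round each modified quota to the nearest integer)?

Adams: Pinehurst 3, Stonebridge 5, Oakdale 4.
Webster: Pinehurst 3, Stonebridge 6, Oakdale 3.
Oakdale gets 4 under Adams and 3 under Webster.

Adams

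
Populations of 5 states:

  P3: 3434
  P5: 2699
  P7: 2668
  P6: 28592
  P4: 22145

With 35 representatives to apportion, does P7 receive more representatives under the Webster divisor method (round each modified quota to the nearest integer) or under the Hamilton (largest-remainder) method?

Webster

Webster: P3 2, P5 2, P7 2, P6 16, P4 13.
Hamilton: P3 2, P5 2, P7 1, P6 17, P4 13.
P7 gets 2 under Webster and 1 under Hamilton.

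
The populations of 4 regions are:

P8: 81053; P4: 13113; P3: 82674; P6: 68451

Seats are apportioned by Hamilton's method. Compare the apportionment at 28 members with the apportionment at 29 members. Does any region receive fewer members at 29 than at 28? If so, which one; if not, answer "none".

At 28 seats: P8 9, P4 2, P3 9, P6 8.
At 29 seats: P8 10, P4 1, P3 10, P6 8.
P4 drops from 2 to 1.

P4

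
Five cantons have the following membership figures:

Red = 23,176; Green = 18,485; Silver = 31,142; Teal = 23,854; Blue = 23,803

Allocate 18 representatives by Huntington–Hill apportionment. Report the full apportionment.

Red 3, Green 3, Silver 5, Teal 4, Blue 3

With divisor 6879: modified quotas Red 3.369, Green 2.687, Silver 4.527, Teal 3.468, Blue 3.460.
Geometric-mean thresholds: Red √(3·4)=3.464, Green √(2·3)=2.449, Silver √(4·5)=4.472, Teal √(3·4)=3.464, Blue √(3·4)=3.464.
Each quota rounded against its threshold gives Red 3, Green 3, Silver 5, Teal 4, Blue 3 (total 18).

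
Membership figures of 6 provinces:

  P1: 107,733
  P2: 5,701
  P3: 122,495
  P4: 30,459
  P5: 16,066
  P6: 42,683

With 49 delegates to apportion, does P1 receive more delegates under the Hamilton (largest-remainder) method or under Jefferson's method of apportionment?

Jefferson

Hamilton: P1 16, P2 1, P3 19, P4 5, P5 2, P6 6.
Jefferson: P1 17, P2 0, P3 20, P4 4, P5 2, P6 6.
P1 gets 16 under Hamilton and 17 under Jefferson.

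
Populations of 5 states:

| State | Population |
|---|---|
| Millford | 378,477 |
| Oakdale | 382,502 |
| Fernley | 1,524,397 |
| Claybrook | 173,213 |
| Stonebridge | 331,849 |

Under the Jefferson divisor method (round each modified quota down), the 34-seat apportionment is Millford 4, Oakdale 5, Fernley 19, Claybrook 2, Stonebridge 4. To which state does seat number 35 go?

Priority for the next seat is population ÷ (current seats + 1).
Priorities: Millford 75695.400, Oakdale 63750.333, Fernley 76219.850, Claybrook 57737.667, Stonebridge 66369.800.
Highest priority: Fernley.

Fernley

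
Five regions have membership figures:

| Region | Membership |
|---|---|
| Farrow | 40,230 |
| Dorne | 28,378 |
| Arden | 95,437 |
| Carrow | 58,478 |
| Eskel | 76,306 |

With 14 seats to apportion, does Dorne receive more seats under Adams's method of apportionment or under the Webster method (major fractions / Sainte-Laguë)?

Adams: Farrow 2, Dorne 2, Arden 4, Carrow 3, Eskel 3.
Webster: Farrow 2, Dorne 1, Arden 4, Carrow 3, Eskel 4.
Dorne gets 2 under Adams and 1 under Webster.

Adams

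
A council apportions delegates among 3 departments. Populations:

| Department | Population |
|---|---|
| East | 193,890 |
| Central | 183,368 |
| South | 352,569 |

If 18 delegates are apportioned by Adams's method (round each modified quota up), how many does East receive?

5

Standard divisor 729827/18 ≈ 40545.944; standard quotas: East 4.782, Central 4.522, South 8.696.
Rounding up gives 5, 5, 9 = 19 seats, so the divisor must be adjusted.
With modified divisor 45000: modified quotas East 4.309, Central 4.075, South 7.835.
Rounding up: East 5, Central 5, South 8 (total 18).
East receives 5.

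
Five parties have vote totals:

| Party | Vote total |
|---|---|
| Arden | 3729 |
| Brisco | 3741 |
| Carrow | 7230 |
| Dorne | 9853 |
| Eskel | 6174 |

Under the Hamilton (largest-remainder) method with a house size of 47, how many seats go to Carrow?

11

Total 30727; standard divisor 30727/47 ≈ 653.766.
Standard quotas: Arden 5.7039, Brisco 5.7222, Carrow 11.0590, Dorne 15.0711, Eskel 9.4437.
Lower quotas: Arden 5, Brisco 5, Carrow 11, Dorne 15, Eskel 9 (sum 45, leaving 2 seats).
Remainders in descending order: Brisco 0.7222, Arden 0.7039, Eskel 0.4437, Dorne 0.0711, Carrow 0.0590.
Largest remainders: Brisco, Arden receive the extra seats.
Carrow receives 11.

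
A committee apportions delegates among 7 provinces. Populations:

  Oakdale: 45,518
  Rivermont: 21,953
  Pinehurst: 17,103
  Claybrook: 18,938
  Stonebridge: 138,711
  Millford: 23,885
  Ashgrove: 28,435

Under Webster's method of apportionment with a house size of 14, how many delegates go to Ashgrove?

1

Standard divisor 294543/14 ≈ 21038.786; standard quotas: Oakdale 2.164, Rivermont 1.043, Pinehurst 0.813, Claybrook 0.900, Stonebridge 6.593, Millford 1.135, Ashgrove 1.352.
Rounding to the nearest integer gives Oakdale 2, Rivermont 1, Pinehurst 1, Claybrook 1, Stonebridge 7, Millford 1, Ashgrove 1 — total 14, matching the house size, so no adjustment is needed.
Ashgrove receives 1.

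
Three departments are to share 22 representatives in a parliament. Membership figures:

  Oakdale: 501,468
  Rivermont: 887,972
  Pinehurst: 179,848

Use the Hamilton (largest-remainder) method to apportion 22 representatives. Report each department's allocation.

Total 1569288; standard divisor 1569288/22 ≈ 71331.273.
Standard quotas: Oakdale 7.0301, Rivermont 12.4486, Pinehurst 2.5213.
Lower quotas: Oakdale 7, Rivermont 12, Pinehurst 2 (sum 21, leaving 1 seat).
Remainders in descending order: Pinehurst 0.5213, Rivermont 0.4486, Oakdale 0.0301.
The surplus seat goes to Pinehurst.

Oakdale 7; Rivermont 12; Pinehurst 3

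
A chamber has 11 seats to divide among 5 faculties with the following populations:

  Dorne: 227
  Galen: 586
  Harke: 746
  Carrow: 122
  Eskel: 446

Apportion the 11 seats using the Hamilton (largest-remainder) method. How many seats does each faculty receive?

Total 2127; standard divisor 2127/11 ≈ 193.364.
Standard quotas: Dorne 1.174, Galen 3.031, Harke 3.858, Carrow 0.631, Eskel 2.307.
Lower quotas: Dorne 1, Galen 3, Harke 3, Carrow 0, Eskel 2 (sum 9, leaving 2 seats).
Remainders in descending order: Harke 0.858, Carrow 0.631, Eskel 0.307, Dorne 0.174, Galen 0.031.
Largest remainders: Harke, Carrow receive the extra seats.

Dorne=1; Galen=3; Harke=4; Carrow=1; Eskel=2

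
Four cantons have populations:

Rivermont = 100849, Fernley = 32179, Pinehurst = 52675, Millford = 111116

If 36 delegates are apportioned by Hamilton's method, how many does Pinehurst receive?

The standard divisor is 296819/36 ≈ 8244.972.
Standard quotas: Rivermont 12.2316, Fernley 3.9029, Pinehurst 6.3887, Millford 13.4768.
Lower quotas: Rivermont 12, Fernley 3, Pinehurst 6, Millford 13 (sum 34, leaving 2 seats).
Remainders in descending order: Fernley 0.9029, Millford 0.4768, Pinehurst 0.3887, Rivermont 0.2316.
Largest remainders: Fernley, Millford receive the extra seats.
Pinehurst receives 6.

6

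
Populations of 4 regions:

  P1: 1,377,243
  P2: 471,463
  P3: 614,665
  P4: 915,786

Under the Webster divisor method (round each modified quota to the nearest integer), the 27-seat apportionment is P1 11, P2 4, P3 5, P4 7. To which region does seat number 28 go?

P4

Priority for the next seat is population ÷ (current seats + 0.5).
Priorities: P1 119760.261, P2 104769.556, P3 111757.273, P4 122104.800.
Highest priority: P4.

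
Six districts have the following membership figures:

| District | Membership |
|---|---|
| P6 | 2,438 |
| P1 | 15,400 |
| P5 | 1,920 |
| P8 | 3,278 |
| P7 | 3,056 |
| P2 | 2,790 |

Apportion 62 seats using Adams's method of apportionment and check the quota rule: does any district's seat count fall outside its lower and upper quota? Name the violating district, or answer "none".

Standard quotas: P6 5.234, P1 33.059, P5 4.122, P8 7.037, P7 6.560, P2 5.989.
Adams allocation: P6 6, P1 32, P5 4, P8 7, P7 7, P2 6.
P1 has quota 33.059 (lower 33, upper 34) but receives 32 — outside the quota interval.

P1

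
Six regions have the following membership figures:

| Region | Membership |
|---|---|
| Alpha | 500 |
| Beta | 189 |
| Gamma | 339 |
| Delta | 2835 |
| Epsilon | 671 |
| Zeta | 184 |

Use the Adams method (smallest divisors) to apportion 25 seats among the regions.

Standard divisor 4718/25 ≈ 188.72; standard quotas: Alpha 2.649, Beta 1.001, Gamma 1.796, Delta 15.022, Epsilon 3.556, Zeta 0.975.
Rounding up gives 3, 2, 2, 16, 4, 1 = 28 seats, so the divisor must be adjusted.
With modified divisor 210: modified quotas Alpha 2.381, Beta 0.900, Gamma 1.614, Delta 13.500, Epsilon 3.195, Zeta 0.876.
Rounding up: Alpha 3, Beta 1, Gamma 2, Delta 14, Epsilon 4, Zeta 1 (total 25).

Alpha=3; Beta=1; Gamma=2; Delta=14; Epsilon=4; Zeta=1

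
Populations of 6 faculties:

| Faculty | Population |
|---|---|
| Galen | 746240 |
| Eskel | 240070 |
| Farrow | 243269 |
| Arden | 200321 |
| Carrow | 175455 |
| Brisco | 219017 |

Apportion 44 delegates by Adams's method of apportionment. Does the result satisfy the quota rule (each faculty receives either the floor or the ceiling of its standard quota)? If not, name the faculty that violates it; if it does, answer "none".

none

Standard quotas: Galen 17.998, Eskel 5.790, Farrow 5.867, Arden 4.831, Carrow 4.232, Brisco 5.282.
Adams allocation: Galen 18, Eskel 6, Farrow 6, Arden 5, Carrow 4, Brisco 5.
Every allocation lies between the lower and upper quota.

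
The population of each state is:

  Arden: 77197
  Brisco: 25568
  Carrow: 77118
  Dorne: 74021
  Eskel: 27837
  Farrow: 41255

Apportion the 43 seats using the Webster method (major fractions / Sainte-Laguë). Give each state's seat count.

Standard divisor 322996/43 ≈ 7511.535; standard quotas: Arden 10.277, Brisco 3.404, Carrow 10.267, Dorne 9.854, Eskel 3.706, Farrow 5.492.
Rounding to the nearest integer gives 10, 3, 10, 10, 4, 5 = 42 seats, so the divisor must be adjusted.
With modified divisor 7400: modified quotas Arden 10.432, Brisco 3.455, Carrow 10.421, Dorne 10.003, Eskel 3.762, Farrow 5.575.
Rounding to the nearest integer: Arden 10, Brisco 3, Carrow 10, Dorne 10, Eskel 4, Farrow 6 (total 43).

Arden: 10, Brisco: 3, Carrow: 10, Dorne: 10, Eskel: 4, Farrow: 6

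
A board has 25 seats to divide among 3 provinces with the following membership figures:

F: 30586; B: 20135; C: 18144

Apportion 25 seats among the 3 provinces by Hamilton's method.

Total 68865; standard divisor 68865/25 ≈ 2754.6.
Standard quotas: F 11.1036, B 7.3096, C 6.5868.
Lower quotas: F 11, B 7, C 6 (sum 24, leaving 1 seat).
Remainders in descending order: C 0.5868, B 0.3096, F 0.1036.
The surplus seat goes to C.

F: 11, B: 7, C: 7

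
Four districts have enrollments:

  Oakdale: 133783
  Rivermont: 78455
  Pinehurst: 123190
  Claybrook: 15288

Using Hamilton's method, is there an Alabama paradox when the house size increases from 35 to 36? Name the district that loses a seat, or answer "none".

Claybrook

At 35 seats: Oakdale 13, Rivermont 8, Pinehurst 12, Claybrook 2.
At 36 seats: Oakdale 14, Rivermont 8, Pinehurst 13, Claybrook 1.
Claybrook drops from 2 to 1.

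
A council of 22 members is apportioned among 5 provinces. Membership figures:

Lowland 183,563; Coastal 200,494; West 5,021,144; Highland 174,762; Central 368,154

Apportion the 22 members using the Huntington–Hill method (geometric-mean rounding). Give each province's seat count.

Lowland: 1, Coastal: 1, West: 18, Highland: 1, Central: 1

With divisor 279276: modified quotas Lowland 0.657, Coastal 0.718, West 17.979, Highland 0.626, Central 1.318.
Geometric-mean thresholds: Lowland (min 1), Coastal (min 1), West √(17·18)=17.493, Highland (min 1), Central √(1·2)=1.414.
Each quota rounded against its threshold gives Lowland 1, Coastal 1, West 18, Highland 1, Central 1 (total 22).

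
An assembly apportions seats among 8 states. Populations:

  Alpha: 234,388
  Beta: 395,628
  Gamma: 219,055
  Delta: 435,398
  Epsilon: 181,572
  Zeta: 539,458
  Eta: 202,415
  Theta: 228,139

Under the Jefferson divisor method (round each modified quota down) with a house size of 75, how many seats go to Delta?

14

Standard divisor 2436053/75 ≈ 32480.707; standard quotas: Alpha 7.216, Beta 12.180, Gamma 6.744, Delta 13.405, Epsilon 5.590, Zeta 16.609, Eta 6.232, Theta 7.024.
Rounding down gives 7, 12, 6, 13, 5, 16, 6, 7 = 72 seats, so the divisor must be adjusted.
With modified divisor 30800: modified quotas Alpha 7.610, Beta 12.845, Gamma 7.112, Delta 14.136, Epsilon 5.895, Zeta 17.515, Eta 6.572, Theta 7.407.
Rounding down: Alpha 7, Beta 12, Gamma 7, Delta 14, Epsilon 5, Zeta 17, Eta 6, Theta 7 (total 75).
Delta receives 14.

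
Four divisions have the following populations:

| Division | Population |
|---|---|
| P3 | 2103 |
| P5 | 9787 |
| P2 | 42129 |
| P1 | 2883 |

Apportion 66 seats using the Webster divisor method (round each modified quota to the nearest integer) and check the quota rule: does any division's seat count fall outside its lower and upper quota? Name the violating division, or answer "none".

Standard quotas: P3 2.439, P5 11.352, P2 48.865, P1 3.344.
Webster allocation: P3 2, P5 11, P2 50, P1 3.
P2 has quota 48.865 (lower 48, upper 49) but receives 50 — outside the quota interval.

P2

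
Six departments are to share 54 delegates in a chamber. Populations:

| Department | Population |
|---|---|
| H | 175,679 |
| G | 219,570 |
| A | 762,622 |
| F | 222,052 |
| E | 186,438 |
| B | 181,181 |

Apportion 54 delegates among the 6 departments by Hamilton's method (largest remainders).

H 5; G 7; A 23; F 7; E 6; B 6

Standard divisor: 1747542 ÷ 54 ≈ 32361.889.
Standard quotas: H 5.4286, G 6.7848, A 23.5654, F 6.8615, E 5.7610, B 5.5986.
Lower quotas: H 5, G 6, A 23, F 6, E 5, B 5 (sum 50, leaving 4 seats).
Remainders in descending order: F 0.8615, G 0.7848, E 0.7610, B 0.5986, A 0.5654, H 0.4286.
Largest remainders: F, G, E, B receive the extra seats.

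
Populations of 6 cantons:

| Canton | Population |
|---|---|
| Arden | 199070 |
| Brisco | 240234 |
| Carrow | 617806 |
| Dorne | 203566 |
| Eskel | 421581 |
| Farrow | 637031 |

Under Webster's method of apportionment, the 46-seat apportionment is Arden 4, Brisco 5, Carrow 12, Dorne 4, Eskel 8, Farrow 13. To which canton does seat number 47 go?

Priority for the next seat is population ÷ (current seats + 0.5).
Priorities: Arden 44237.778, Brisco 43678.909, Carrow 49424.480, Dorne 45236.889, Eskel 49597.765, Farrow 47187.481.
Highest priority: Eskel.

Eskel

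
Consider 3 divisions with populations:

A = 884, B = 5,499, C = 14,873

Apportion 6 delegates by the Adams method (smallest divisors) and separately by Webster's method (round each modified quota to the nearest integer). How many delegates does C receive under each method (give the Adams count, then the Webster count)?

Adams: A 1, B 2, C 3.
Webster: A 0, B 2, C 4.
C gets 3 under Adams and 4 under Webster.

3 and 4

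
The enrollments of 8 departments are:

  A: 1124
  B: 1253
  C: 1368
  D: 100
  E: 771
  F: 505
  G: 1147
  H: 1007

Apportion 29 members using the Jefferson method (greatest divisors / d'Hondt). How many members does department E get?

3

Standard divisor 7275/29 ≈ 250.862; standard quotas: A 4.481, B 4.995, C 5.453, D 0.399, E 3.073, F 2.013, G 4.572, H 4.014.
Rounding down gives 4, 4, 5, 0, 3, 2, 4, 4 = 26 seats, so the divisor must be adjusted.
With modified divisor 226: modified quotas A 4.973, B 5.544, C 6.053, D 0.442, E 3.412, F 2.235, G 5.075, H 4.456.
Rounding down: A 4, B 5, C 6, D 0, E 3, F 2, G 5, H 4 (total 29).
E receives 3.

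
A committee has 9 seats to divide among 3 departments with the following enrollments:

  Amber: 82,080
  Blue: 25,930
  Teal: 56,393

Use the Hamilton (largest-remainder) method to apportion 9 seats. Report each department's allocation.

Total 164403; standard divisor 164403/9 = 18267.
Standard quotas: Amber 4.4933, Blue 1.4195, Teal 3.0872.
Lower quotas: Amber 4, Blue 1, Teal 3 (sum 8, leaving 1 seat).
Remainders in descending order: Amber 0.4933, Blue 0.4195, Teal 0.0872.
Largest remainder: Amber receives the extra seat.

Amber 5; Blue 1; Teal 3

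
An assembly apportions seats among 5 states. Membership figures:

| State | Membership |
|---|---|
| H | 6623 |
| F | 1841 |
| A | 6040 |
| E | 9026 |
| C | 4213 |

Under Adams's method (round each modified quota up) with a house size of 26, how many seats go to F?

Standard divisor 27743/26 ≈ 1067.038; standard quotas: H 6.207, F 1.725, A 5.661, E 8.459, C 3.948.
Rounding up gives 7, 2, 6, 9, 4 = 28 seats, so the divisor must be adjusted.
With modified divisor 1200: modified quotas H 5.519, F 1.534, A 5.033, E 7.522, C 3.511.
Rounding up: H 6, F 2, A 6, E 8, C 4 (total 26).
F receives 2.

2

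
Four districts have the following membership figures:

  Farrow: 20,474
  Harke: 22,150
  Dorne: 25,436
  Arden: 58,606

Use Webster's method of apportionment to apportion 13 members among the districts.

Standard divisor 126666/13 ≈ 9743.538; standard quotas: Farrow 2.101, Harke 2.273, Dorne 2.611, Arden 6.015.
Rounding to the nearest integer gives Farrow 2, Harke 2, Dorne 3, Arden 6 — total 13, matching the house size, so no adjustment is needed.

Farrow=2; Harke=2; Dorne=3; Arden=6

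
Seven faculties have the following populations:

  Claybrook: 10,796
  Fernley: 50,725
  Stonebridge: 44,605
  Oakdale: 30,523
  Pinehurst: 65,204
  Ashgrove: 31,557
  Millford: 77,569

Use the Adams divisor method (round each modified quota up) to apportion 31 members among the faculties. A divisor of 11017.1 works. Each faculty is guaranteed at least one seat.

With modified divisor 11017.1: modified quotas Claybrook 0.980, Fernley 4.604, Stonebridge 4.049, Oakdale 2.771, Pinehurst 5.918, Ashgrove 2.864, Millford 7.041.
Rounding up: Claybrook 1, Fernley 5, Stonebridge 5, Oakdale 3, Pinehurst 6, Ashgrove 3, Millford 8 (total 31).

Claybrook: 1, Fernley: 5, Stonebridge: 5, Oakdale: 3, Pinehurst: 6, Ashgrove: 3, Millford: 8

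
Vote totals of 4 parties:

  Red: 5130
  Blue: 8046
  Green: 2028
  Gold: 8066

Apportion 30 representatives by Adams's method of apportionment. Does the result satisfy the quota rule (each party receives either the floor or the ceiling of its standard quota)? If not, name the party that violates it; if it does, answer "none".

none

Standard quotas: Red 6.614, Blue 10.373, Green 2.615, Gold 10.399.
Adams allocation: Red 7, Blue 10, Green 3, Gold 10.
Every allocation lies between the lower and upper quota.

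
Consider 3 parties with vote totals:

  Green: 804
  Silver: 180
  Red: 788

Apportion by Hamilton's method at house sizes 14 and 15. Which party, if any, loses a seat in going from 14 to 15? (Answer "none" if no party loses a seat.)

Silver

At 14 seats: Green 6, Silver 2, Red 6.
At 15 seats: Green 7, Silver 1, Red 7.
Silver drops from 2 to 1.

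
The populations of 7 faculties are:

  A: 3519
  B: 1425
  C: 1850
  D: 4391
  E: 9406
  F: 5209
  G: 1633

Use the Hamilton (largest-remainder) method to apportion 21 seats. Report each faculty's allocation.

Standard divisor: 27433 ÷ 21 ≈ 1306.333.
Standard quotas: A 2.6938, B 1.0908, C 1.4162, D 3.3613, E 7.2003, F 3.9875, G 1.2501.
Lower quotas: A 2, B 1, C 1, D 3, E 7, F 3, G 1 (sum 18, leaving 3 seats).
Remainders in descending order: F 0.9875, A 0.6938, C 0.4162, D 0.3613, G 0.2501, E 0.2003, B 0.0908.
Largest remainders: F, A, C receive the extra seats.

A: 3; B: 1; C: 2; D: 3; E: 7; F: 4; G: 1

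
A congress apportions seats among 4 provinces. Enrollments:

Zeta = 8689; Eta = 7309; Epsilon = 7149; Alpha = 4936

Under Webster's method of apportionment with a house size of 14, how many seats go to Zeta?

Standard divisor 28083/14 ≈ 2005.929; standard quotas: Zeta 4.332, Eta 3.644, Epsilon 3.564, Alpha 2.461.
Rounding to the nearest integer gives Zeta 4, Eta 4, Epsilon 4, Alpha 2 — total 14, matching the house size, so no adjustment is needed.
Zeta receives 4.

4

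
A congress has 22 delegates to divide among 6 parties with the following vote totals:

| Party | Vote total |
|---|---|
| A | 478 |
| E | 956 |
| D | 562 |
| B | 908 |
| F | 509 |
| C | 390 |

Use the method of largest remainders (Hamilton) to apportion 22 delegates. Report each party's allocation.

A 3, E 6, D 3, B 5, F 3, C 2

Total 3803; standard divisor 3803/22 ≈ 172.864.
Standard quotas: A 2.765, E 5.530, D 3.251, B 5.253, F 2.945, C 2.256.
Lower quotas: A 2, E 5, D 3, B 5, F 2, C 2 (sum 19, leaving 3 seats).
Remainders in descending order: F 0.945, A 0.765, E 0.530, C 0.256, B 0.253, D 0.251.
Largest remainders: F, A, E receive the extra seats.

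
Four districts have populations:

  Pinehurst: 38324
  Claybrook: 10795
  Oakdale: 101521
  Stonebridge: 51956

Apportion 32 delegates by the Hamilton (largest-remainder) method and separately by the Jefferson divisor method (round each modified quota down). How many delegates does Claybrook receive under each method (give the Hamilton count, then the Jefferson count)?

2 and 1

Hamilton: Pinehurst 6, Claybrook 2, Oakdale 16, Stonebridge 8.
Jefferson: Pinehurst 6, Claybrook 1, Oakdale 17, Stonebridge 8.
Claybrook gets 2 under Hamilton and 1 under Jefferson.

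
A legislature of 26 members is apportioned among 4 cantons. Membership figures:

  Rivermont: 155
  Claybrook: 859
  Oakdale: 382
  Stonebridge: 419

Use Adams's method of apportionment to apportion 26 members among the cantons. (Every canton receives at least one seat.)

Rivermont 3, Claybrook 12, Oakdale 5, Stonebridge 6

Standard divisor 1815/26 ≈ 69.808; standard quotas: Rivermont 2.220, Claybrook 12.305, Oakdale 5.472, Stonebridge 6.002.
Rounding up gives 3, 13, 6, 7 = 29 seats, so the divisor must be adjusted.
With modified divisor 76.73: modified quotas Rivermont 2.020, Claybrook 11.195, Oakdale 4.978, Stonebridge 5.461.
Rounding up: Rivermont 3, Claybrook 12, Oakdale 5, Stonebridge 6 (total 26).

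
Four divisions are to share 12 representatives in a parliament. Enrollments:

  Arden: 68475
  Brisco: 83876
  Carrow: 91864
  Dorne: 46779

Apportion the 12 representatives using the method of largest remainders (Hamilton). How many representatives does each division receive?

The standard divisor is 290994/12 ≈ 24249.5.
Standard quotas: Arden 2.8238, Brisco 3.4589, Carrow 3.7883, Dorne 1.9291.
Lower quotas: Arden 2, Brisco 3, Carrow 3, Dorne 1 (sum 9, leaving 3 seats).
Remainders in descending order: Dorne 0.9291, Arden 0.8238, Carrow 0.7883, Brisco 0.4589.
Largest remainders: Dorne, Arden, Carrow receive the extra seats.

Arden 3, Brisco 3, Carrow 4, Dorne 2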